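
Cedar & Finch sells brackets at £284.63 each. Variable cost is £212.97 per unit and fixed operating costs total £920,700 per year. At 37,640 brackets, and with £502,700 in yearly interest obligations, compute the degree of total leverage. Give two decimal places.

Contribution at this volume is 37,640 × £71.66 = £2,697,282.40.
Subtracting fixed costs: EBIT = £2,697,282.40 − £920,700 = £1,776,582.40. Interest = £502,700.00, so EBIT − I = £1,273,882.40.
DCL = contribution ÷ (EBIT − I) = £2,697,282.40 ÷ £1,273,882.40 = 2.1174.

2.12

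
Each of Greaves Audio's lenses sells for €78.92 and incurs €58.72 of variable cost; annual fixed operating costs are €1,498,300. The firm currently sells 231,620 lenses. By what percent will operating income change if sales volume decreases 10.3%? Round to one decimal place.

Contribution at this volume is 231,620 × €20.20 = €4,678,724.00.
Subtracting fixed costs: EBIT = €4,678,724.00 − €1,498,300 = €3,180,424.00.
Degree of operating leverage = €4,678,724.00 / €3,180,424.00 = 1.4711.
Operating income changes by 1.4711 × -10.3% = -15.2%.

-15.2%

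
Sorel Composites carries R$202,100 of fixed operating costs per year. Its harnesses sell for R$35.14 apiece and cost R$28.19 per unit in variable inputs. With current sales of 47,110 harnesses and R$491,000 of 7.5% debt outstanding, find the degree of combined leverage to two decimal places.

3.70

Total contribution margin = 47,110 × R$6.95 = R$327,414.50.
EBIT = R$327,414.50 − R$202,100 = R$125,314.50. Interest = R$36,825.00, so EBIT − I = R$88,489.50.
Degree of total leverage = total CM / (EBIT − interest) = R$327,414.50 / R$88,489.50 = 3.7000.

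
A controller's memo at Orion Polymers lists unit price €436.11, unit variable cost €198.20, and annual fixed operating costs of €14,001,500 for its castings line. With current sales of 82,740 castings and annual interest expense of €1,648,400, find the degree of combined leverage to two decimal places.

Total contribution margin = 82,740 × €237.91 = €19,684,673.40.
Operating income = contribution − fixed costs = €19,684,673.40 − €14,001,500 = €5,683,173.40. Interest = €1,648,400.00.
DOL = €19,684,673.40 ÷ €5,683,173.40 = 3.4637; DFL = €5,683,173.40 ÷ €4,034,773.40 = 1.4085.
DCL = DOL × DFL = 3.4637 × 1.4085 = 4.8786.

4.88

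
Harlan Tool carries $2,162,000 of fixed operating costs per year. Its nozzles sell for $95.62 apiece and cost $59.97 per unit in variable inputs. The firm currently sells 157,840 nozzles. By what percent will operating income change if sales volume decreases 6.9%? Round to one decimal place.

At 157,840 units, contribution = 157,840 × $35.65 = $5,626,996.00.
Operating income = contribution − fixed costs = $5,626,996.00 − $2,162,000 = $3,464,996.00.
Degree of operating leverage = $5,626,996.00 / $3,464,996.00 = 1.6240.
So EBIT moves 1.6240 × (-6.9%) = -11.2%.

-11.2%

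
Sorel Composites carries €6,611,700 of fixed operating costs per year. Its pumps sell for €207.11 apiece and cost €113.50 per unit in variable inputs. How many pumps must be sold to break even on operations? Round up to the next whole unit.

Each unit contributes €207.11 − €113.50 = €93.61.
Break-even Q = €6,611,700 / €93.61 = 70,630.27 → 70,631 pumps.

70,631 pumps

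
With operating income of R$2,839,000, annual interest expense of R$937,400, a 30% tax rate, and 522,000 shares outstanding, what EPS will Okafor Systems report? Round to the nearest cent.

R$2.55

Interest = R$937,400.00, so EBT = R$2,839,000 − R$937,400.00 = R$1,901,600.00.
After tax at 30%: net income = R$1,901,600.00 × 0.70 = R$1,331,120.00.
EPS = R$1,331,120.00 ÷ 522,000 = R$2.55.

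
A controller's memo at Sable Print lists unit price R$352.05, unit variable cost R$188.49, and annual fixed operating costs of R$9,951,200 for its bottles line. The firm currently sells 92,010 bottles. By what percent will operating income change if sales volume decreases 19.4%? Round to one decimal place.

At 92,010 units, contribution = 92,010 × R$163.56 = R$15,049,155.60.
EBIT = R$15,049,155.60 − R$9,951,200 = R$5,097,955.60.
DOL = contribution ÷ EBIT = R$15,049,155.60 ÷ R$5,097,955.60 = 2.9520.
Operating income changes by 2.9520 × -19.4% = -57.3%.

-57.3%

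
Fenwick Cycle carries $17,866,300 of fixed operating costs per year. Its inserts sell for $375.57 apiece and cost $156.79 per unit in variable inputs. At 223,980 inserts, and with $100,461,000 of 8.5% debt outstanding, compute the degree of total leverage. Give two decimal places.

Contribution at this volume is 223,980 × $218.78 = $49,002,344.40.
Operating income = contribution − fixed costs = $49,002,344.40 − $17,866,300 = $31,136,044.40. Interest = $8,539,185.00.
DOL = $49,002,344.40 ÷ $31,136,044.40 = 1.5738; DFL = $31,136,044.40 ÷ $22,596,859.40 = 1.3779.
Combined leverage = 1.5738 × 1.3779 = 2.1685.

2.17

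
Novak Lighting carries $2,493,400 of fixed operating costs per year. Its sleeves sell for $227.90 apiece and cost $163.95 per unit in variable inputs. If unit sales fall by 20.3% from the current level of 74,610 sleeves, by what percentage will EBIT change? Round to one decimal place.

Contribution at this volume is 74,610 × $63.95 = $4,771,309.50.
EBIT = $4,771,309.50 − $2,493,400 = $2,277,909.50.
So DOL = total CM / EBIT = $4,771,309.50 / $2,277,909.50 = 2.0946.
%ΔEBIT = DOL × %ΔSales = 2.0946 × -20.3% = -42.5%.

-42.5%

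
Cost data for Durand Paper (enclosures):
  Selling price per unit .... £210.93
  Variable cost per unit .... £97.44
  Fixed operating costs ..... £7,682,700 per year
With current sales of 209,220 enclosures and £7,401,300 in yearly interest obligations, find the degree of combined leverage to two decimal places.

Total contribution margin = 209,220 × £113.49 = £23,744,377.80.
Subtracting fixed costs: EBIT = £23,744,377.80 − £7,682,700 = £16,061,677.80. Interest = £7,401,300.00, so EBIT − I = £8,660,377.80.
Degree of total leverage = total CM / (EBIT − interest) = £23,744,377.80 / £8,660,377.80 = 2.7417.

2.74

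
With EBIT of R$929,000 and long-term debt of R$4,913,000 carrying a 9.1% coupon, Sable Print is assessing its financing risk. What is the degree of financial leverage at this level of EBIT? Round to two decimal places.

1.93

Interest = R$447,083.00.
DFL = EBIT ÷ (EBIT − I) = R$929,000 ÷ (R$929,000 − R$447,083.00) = R$929,000 ÷ R$481,917.00 = 1.9277.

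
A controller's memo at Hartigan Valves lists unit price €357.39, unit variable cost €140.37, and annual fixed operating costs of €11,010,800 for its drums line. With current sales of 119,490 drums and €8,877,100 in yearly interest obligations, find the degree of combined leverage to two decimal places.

Total contribution margin = 119,490 × €217.02 = €25,931,719.80.
Subtracting fixed costs: EBIT = €25,931,719.80 − €11,010,800 = €14,920,919.80. Interest = €8,877,100.00.
DOL = €25,931,719.80 ÷ €14,920,919.80 = 1.7379; DFL = €14,920,919.80 ÷ €6,043,819.80 = 2.4688.
DCL = DOL × DFL = 1.7379 × 2.4688 = 4.2905.

4.29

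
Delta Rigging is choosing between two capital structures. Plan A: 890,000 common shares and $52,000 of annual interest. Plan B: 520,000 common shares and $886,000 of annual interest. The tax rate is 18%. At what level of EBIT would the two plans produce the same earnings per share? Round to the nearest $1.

$2,058,108

At indifference, (EBIT − 52,000)(1 − t)/890,000 = (EBIT − 886,000)(1 − t)/520,000.
The (1 − t) factor cancels: (EBIT − 52,000) × 520,000 = (EBIT − 886,000) × 890,000.
Solving, EBIT = (886,000·890,000 − 52,000·520,000) / (890,000 − 520,000) = 761,500,000,000 / 370,000 = 2,058,108.11.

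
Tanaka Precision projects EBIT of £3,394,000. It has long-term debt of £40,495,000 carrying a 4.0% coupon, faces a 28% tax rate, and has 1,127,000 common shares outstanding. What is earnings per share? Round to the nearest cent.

Interest = £1,619,800.00, so EBT = £3,394,000 − £1,619,800.00 = £1,774,200.00.
Net income = £1,774,200.00 × (1 − 0.28) = £1,277,424.00.
EPS = £1,277,424.00 ÷ 1,127,000 = £1.13.

£1.13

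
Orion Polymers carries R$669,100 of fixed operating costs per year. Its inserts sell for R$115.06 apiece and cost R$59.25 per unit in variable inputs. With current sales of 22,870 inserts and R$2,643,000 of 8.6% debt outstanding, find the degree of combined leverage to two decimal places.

At 22,870 units, contribution = 22,870 × R$55.81 = R$1,276,374.70.
EBIT = R$1,276,374.70 − R$669,100 = R$607,274.70. Interest = R$227,298.00.
DOL = R$1,276,374.70 ÷ R$607,274.70 = 2.1018; DFL = R$607,274.70 ÷ R$379,976.70 = 1.5982.
DCL = DOL × DFL = 2.1018 × 1.5982 = 3.3591.

3.36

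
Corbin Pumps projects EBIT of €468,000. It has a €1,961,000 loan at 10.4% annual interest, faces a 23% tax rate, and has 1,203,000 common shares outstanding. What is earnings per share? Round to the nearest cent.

Pre-tax income = €468,000 − €203,944.00 = €264,056.00.
Net income = €264,056.00 × (1 − 0.23) = €203,323.12.
EPS = €203,323.12 ÷ 1,203,000 = €0.17.

€0.17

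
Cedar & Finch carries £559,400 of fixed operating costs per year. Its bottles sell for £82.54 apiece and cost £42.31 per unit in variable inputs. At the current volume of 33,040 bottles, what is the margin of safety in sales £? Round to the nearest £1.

Unit CM = price − variable cost = £82.54 − £42.31 = £40.23. Break-even units = £559,400 ÷ £40.23 = 13,905.05; break-even revenue = 13,905.05 × £82.54 = £1,147,722.50.
Current sales = 33,040 × £82.54 = £2,727,121.60.
Margin of safety = £2,727,121.60 − £1,147,722.50 = £1,579,399.

£1,579,399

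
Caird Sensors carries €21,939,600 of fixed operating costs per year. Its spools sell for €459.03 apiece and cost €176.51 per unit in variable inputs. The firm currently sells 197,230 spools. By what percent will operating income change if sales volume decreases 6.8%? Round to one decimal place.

Total contribution margin = 197,230 × €282.52 = €55,721,419.60.
Subtracting fixed costs: EBIT = €55,721,419.60 − €21,939,600 = €33,781,819.60.
So DOL = total CM / EBIT = €55,721,419.60 / €33,781,819.60 = 1.6494.
So EBIT moves 1.6494 × (-6.8%) = -11.2%.

-11.2%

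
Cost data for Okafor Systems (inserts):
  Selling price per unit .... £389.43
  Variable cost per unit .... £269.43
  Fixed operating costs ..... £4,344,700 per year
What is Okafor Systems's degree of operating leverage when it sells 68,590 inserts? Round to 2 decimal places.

Total contribution margin = 68,590 × £120.00 = £8,230,800.00.
Operating income = contribution − fixed costs = £8,230,800.00 − £4,344,700 = £3,886,100.00.
So DOL = total CM / EBIT = £8,230,800.00 / £3,886,100.00 = 2.1180.

2.12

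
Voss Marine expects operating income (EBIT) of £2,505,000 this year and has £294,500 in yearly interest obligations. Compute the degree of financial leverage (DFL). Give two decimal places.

Annual interest charges come to £294,500.00.
Degree of financial leverage = EBIT / (EBIT − interest) = £2,505,000 / £2,210,500.00 = 1.1332.

1.13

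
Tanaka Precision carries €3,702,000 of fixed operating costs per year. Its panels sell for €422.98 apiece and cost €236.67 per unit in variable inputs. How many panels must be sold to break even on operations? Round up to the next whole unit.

Contribution margin per unit = €422.98 − €236.67 = €186.31.
Break-even Q = €3,702,000 / €186.31 = 19,870.11 → 19,871 panels.

19,871 panels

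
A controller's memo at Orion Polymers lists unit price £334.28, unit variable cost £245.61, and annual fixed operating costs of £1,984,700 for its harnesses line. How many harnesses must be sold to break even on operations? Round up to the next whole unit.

Contribution margin per unit = £334.28 − £245.61 = £88.67.
Units to break even: £1,984,700 ÷ £88.67 = 22,382.99, rounded up to 22,383.

22,383 harnesses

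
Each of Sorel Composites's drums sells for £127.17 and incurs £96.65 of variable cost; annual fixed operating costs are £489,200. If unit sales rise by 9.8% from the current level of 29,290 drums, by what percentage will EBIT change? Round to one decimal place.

At 29,290 units, contribution = 29,290 × £30.52 = £893,930.80.
EBIT = £893,930.80 − £489,200 = £404,730.80.
Degree of operating leverage = £893,930.80 / £404,730.80 = 2.2087.
So EBIT moves 2.2087 × (+9.8%) = +21.6%.

+21.6%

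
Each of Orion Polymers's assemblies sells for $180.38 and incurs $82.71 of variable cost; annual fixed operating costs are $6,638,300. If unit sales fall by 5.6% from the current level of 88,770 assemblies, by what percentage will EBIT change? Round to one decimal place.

-23.9%

At 88,770 units, contribution = 88,770 × $97.67 = $8,670,165.90.
Operating income = contribution − fixed costs = $8,670,165.90 − $6,638,300 = $2,031,865.90.
So DOL = total CM / EBIT = $8,670,165.90 / $2,031,865.90 = 4.2671.
Operating income changes by 4.2671 × -5.6% = -23.9%.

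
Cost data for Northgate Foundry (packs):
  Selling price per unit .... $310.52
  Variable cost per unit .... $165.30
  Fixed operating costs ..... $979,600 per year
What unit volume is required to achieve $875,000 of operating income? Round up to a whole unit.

Unit CM = price − variable cost = $310.52 − $165.30 = $145.22.
Need Q such that Q × $145.22 − $979,600 = $875,000, i.e. Q = $1,854,600 / $145.22 = 12,770.97 → 12,771.

12,771 packs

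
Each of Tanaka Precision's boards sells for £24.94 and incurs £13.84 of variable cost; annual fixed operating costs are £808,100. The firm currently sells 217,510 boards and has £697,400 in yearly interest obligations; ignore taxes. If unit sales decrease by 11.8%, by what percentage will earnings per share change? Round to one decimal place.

-31.3%

Total contribution margin = 217,510 × £11.10 = £2,414,361.00.
Subtracting fixed costs: EBIT = £2,414,361.00 − £808,100 = £1,606,261.00.
Interest = £697,400.00, so EBIT − I = £908,861.00.
Degree of combined leverage = contribution ÷ (EBIT − I) = £2,414,361.00 ÷ £908,861.00 = 2.6565.
EPS therefore changes by 2.6565 × (-11.8%) = -31.3%.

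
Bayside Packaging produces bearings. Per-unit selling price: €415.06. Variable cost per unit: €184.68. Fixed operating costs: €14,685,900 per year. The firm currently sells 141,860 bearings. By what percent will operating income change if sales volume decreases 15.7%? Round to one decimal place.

-28.5%

At 141,860 units, contribution = 141,860 × €230.38 = €32,681,706.80.
Operating income = contribution − fixed costs = €32,681,706.80 − €14,685,900 = €17,995,806.80.
DOL = contribution ÷ EBIT = €32,681,706.80 ÷ €17,995,806.80 = 1.8161.
Operating income changes by 1.8161 × -15.7% = -28.5%.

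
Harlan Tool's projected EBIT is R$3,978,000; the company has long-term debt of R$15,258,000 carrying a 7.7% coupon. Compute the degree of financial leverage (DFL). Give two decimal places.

1.42

Interest = R$1,174,866.00.
DFL = EBIT ÷ (EBIT − I) = R$3,978,000 ÷ (R$3,978,000 − R$1,174,866.00) = R$3,978,000 ÷ R$2,803,134.00 = 1.4191.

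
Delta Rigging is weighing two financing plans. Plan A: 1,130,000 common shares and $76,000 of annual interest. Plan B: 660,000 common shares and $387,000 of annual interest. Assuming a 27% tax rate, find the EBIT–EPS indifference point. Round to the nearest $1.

At indifference, (EBIT − 76,000)(1 − t)/1,130,000 = (EBIT − 387,000)(1 − t)/660,000.
Cancelling (1 − t) and cross-multiplying: 660,000·(EBIT − 76,000) = 1,130,000·(EBIT − 387,000).
EBIT × (1,130,000 − 660,000) = 387,000 × 1,130,000 − 76,000 × 660,000 = 387,150,000,000, so EBIT = 387,150,000,000 ÷ 470,000 = 823,723.40.

$823,723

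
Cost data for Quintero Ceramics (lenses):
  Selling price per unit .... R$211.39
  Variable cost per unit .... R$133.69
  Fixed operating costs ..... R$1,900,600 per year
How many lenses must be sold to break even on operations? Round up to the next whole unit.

Each unit contributes R$211.39 − R$133.69 = R$77.70.
Break-even Q = R$1,900,600 / R$77.70 = 24,460.75 → 24,461 lenses.

24,461 lenses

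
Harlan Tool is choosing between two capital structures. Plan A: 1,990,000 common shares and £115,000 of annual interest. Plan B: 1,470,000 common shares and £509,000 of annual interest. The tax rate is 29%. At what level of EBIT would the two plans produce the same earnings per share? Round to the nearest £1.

£1,622,808

At indifference, (EBIT − 115,000)(1 − t)/1,990,000 = (EBIT − 509,000)(1 − t)/1,470,000.
Cancelling (1 − t) and cross-multiplying: 1,470,000·(EBIT − 115,000) = 1,990,000·(EBIT − 509,000).
EBIT × (1,990,000 − 1,470,000) = 509,000 × 1,990,000 − 115,000 × 1,470,000 = 843,860,000,000, so EBIT = 843,860,000,000 ÷ 520,000 = 1,622,807.69.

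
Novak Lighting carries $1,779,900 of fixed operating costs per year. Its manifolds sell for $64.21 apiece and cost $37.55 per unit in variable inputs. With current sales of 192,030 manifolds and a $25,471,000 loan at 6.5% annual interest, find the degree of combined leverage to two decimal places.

3.04

Contribution at this volume is 192,030 × $26.66 = $5,119,519.80.
EBIT = $5,119,519.80 − $1,779,900 = $3,339,619.80. Interest = $1,655,615.00.
DOL = $5,119,519.80 ÷ $3,339,619.80 = 1.5330; DFL = $3,339,619.80 ÷ $1,684,004.80 = 1.9831.
Combined leverage = 1.5330 × 1.9831 = 3.0401.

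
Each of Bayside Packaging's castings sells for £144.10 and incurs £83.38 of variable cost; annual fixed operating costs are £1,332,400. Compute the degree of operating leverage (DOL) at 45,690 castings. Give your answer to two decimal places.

1.92

Contribution at this volume is 45,690 × £60.72 = £2,774,296.80.
Subtracting fixed costs: EBIT = £2,774,296.80 − £1,332,400 = £1,441,896.80.
Degree of operating leverage = £2,774,296.80 / £1,441,896.80 = 1.9241.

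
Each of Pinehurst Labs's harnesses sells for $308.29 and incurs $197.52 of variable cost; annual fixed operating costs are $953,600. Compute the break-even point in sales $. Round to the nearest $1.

$2,654,016

CM per unit = $308.29 − $197.52 = $110.77; CM ratio = $110.77 / $308.29 = 0.3593.
Break-even revenue = fixed costs × price ÷ CM = $953,600 × $308.29 ÷ $110.77 = $2,654,016.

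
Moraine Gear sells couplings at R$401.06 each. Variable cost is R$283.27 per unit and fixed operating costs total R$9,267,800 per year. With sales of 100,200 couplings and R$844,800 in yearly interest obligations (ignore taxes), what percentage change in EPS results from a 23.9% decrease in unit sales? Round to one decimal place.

-166.9%

At 100,200 units, contribution = 100,200 × R$117.79 = R$11,802,558.00.
Subtracting fixed costs: EBIT = R$11,802,558.00 − R$9,267,800 = R$2,534,758.00.
After interest of R$844,800.00, pre-tax earnings = R$1,689,958.00.
DCL = total CM / (EBIT − I) = R$11,802,558.00 / R$1,689,958.00 = 6.9839.
%ΔEPS = DCL × %ΔSales = 6.9839 × -23.9% = -166.9%.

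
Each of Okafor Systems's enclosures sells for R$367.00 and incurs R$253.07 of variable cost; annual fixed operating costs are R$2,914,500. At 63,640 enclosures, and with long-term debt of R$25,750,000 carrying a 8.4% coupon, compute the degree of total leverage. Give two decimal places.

Total contribution margin = 63,640 × R$113.93 = R$7,250,505.20.
EBIT = R$7,250,505.20 − R$2,914,500 = R$4,336,005.20. Interest = R$2,163,000.00.
DOL = R$7,250,505.20 ÷ R$4,336,005.20 = 1.6722; DFL = R$4,336,005.20 ÷ R$2,173,005.20 = 1.9954.
DCL = DOL × DFL = 1.6722 × 1.9954 = 3.3367.

3.34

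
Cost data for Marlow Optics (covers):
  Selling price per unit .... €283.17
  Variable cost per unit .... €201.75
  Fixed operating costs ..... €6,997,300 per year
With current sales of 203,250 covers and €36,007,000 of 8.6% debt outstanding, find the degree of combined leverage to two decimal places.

Total contribution margin = 203,250 × €81.42 = €16,548,615.00.
Operating income = contribution − fixed costs = €16,548,615.00 − €6,997,300 = €9,551,315.00. Interest = €3,096,602.00.
DOL = €16,548,615.00 ÷ €9,551,315.00 = 1.7326; DFL = €9,551,315.00 ÷ €6,454,713.00 = 1.4797.
DCL = DOL × DFL = 1.7326 × 1.4797 = 2.5637.

2.56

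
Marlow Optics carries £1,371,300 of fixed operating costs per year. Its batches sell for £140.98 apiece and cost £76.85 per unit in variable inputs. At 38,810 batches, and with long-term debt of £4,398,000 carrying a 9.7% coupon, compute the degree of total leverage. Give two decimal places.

3.60

At 38,810 units, contribution = 38,810 × £64.13 = £2,488,885.30.
EBIT = £2,488,885.30 − £1,371,300 = £1,117,585.30. Interest = £426,606.00, so EBIT − I = £690,979.30.
DCL = contribution ÷ (EBIT − I) = £2,488,885.30 ÷ £690,979.30 = 3.6020.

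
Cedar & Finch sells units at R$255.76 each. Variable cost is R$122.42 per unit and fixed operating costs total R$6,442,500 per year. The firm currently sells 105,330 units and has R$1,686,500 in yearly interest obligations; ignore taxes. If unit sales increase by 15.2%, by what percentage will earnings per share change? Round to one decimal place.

+36.1%

Contribution at this volume is 105,330 × R$133.34 = R$14,044,702.20.
EBIT = R$14,044,702.20 − R$6,442,500 = R$7,602,202.20.
Interest = R$1,686,500.00, so EBIT − I = R$5,915,702.20.
DCL = total CM / (EBIT − I) = R$14,044,702.20 / R$5,915,702.20 = 2.3741.
EPS therefore changes by 2.3741 × (+15.2%) = +36.1%.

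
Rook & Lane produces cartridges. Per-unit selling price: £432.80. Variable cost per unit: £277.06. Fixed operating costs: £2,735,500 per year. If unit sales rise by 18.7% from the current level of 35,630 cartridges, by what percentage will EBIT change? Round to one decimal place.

Total contribution margin = 35,630 × £155.74 = £5,549,016.20.
Subtracting fixed costs: EBIT = £5,549,016.20 − £2,735,500 = £2,813,516.20.
So DOL = total CM / EBIT = £5,549,016.20 / £2,813,516.20 = 1.9723.
%ΔEBIT = DOL × %ΔSales = 1.9723 × +18.7% = +36.9%.

+36.9%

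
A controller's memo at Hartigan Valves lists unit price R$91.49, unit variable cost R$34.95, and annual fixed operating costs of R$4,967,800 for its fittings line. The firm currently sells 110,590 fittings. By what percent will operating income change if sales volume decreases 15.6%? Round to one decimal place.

-75.9%

Total contribution margin = 110,590 × R$56.54 = R$6,252,758.60.
Subtracting fixed costs: EBIT = R$6,252,758.60 − R$4,967,800 = R$1,284,958.60.
DOL = contribution ÷ EBIT = R$6,252,758.60 ÷ R$1,284,958.60 = 4.8661.
%ΔEBIT = DOL × %ΔSales = 4.8661 × -15.6% = -75.9%.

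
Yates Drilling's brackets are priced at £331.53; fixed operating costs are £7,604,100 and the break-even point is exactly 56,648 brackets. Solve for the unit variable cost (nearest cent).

At break-even, FC = Q × (P − VC), so P − VC = £7,604,100 ÷ 56,648 = £134.2342.
Variable cost per unit = £331.53 − £134.2342 = £197.30.

£197.30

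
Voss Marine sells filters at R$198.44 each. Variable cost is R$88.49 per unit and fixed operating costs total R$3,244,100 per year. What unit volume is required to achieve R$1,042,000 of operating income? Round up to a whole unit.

Contribution margin per unit = R$198.44 − R$88.49 = R$109.95.
Need Q such that Q × R$109.95 − R$3,244,100 = R$1,042,000, i.e. Q = R$4,286,100 / R$109.95 = 38,982.26 → 38,983.

38,983 filters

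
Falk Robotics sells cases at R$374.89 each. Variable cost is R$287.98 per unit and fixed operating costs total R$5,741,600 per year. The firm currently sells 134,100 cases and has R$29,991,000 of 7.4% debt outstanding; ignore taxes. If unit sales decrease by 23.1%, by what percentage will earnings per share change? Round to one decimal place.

-72.9%

At 134,100 units, contribution = 134,100 × R$86.91 = R$11,654,631.00.
EBIT = R$11,654,631.00 − R$5,741,600 = R$5,913,031.00.
Interest = R$2,219,334.00, so EBIT − I = R$3,693,697.00.
DCL = total CM / (EBIT − I) = R$11,654,631.00 / R$3,693,697.00 = 3.1553.
EPS therefore changes by 3.1553 × (-23.1%) = -72.9%.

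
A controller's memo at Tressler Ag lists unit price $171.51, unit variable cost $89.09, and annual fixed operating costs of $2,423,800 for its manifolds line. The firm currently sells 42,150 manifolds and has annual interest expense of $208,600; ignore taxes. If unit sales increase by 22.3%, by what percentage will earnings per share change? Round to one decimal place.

At 42,150 units, contribution = 42,150 × $82.42 = $3,474,003.00.
Subtracting fixed costs: EBIT = $3,474,003.00 − $2,423,800 = $1,050,203.00.
Interest = $208,600.00, so EBIT − I = $841,603.00.
DCL = total CM / (EBIT − I) = $3,474,003.00 / $841,603.00 = 4.1278.
EPS therefore changes by 4.1278 × (+22.3%) = +92.1%.

+92.1%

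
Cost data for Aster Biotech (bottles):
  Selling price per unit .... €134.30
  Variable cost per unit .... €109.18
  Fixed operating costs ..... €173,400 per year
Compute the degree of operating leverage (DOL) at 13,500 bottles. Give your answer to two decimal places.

Contribution at this volume is 13,500 × €25.12 = €339,120.00.
EBIT = €339,120.00 − €173,400 = €165,720.00.
DOL = contribution ÷ EBIT = €339,120.00 ÷ €165,720.00 = 2.0463.

2.05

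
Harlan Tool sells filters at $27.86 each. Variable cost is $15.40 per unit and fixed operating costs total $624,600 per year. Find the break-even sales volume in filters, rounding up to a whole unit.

50,129 filters

Contribution margin per unit = $27.86 − $15.40 = $12.46.
Break-even volume = fixed costs ÷ CM per unit = $624,600 ÷ $12.46 = 50,128.41, so 50,129 filters.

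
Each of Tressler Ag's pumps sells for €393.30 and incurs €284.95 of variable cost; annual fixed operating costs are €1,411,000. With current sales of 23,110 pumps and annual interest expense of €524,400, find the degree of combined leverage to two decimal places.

4.40

Contribution at this volume is 23,110 × €108.35 = €2,503,968.50.
EBIT = €2,503,968.50 − €1,411,000 = €1,092,968.50. Interest = €524,400.00, so EBIT − I = €568,568.50.
Degree of total leverage = total CM / (EBIT − interest) = €2,503,968.50 / €568,568.50 = 4.4040.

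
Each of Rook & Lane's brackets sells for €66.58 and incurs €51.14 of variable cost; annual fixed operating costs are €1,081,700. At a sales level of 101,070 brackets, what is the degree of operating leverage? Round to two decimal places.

Total contribution margin = 101,070 × €15.44 = €1,560,520.80.
Subtracting fixed costs: EBIT = €1,560,520.80 − €1,081,700 = €478,820.80.
DOL = contribution ÷ EBIT = €1,560,520.80 ÷ €478,820.80 = 3.2591.

3.26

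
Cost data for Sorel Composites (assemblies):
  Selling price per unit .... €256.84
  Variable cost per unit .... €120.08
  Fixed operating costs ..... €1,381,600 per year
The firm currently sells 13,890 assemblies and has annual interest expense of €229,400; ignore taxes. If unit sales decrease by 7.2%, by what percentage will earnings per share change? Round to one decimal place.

-47.4%

Total contribution margin = 13,890 × €136.76 = €1,899,596.40.
Operating income = contribution − fixed costs = €1,899,596.40 − €1,381,600 = €517,996.40.
After interest of €229,400.00, pre-tax earnings = €288,596.40.
Degree of combined leverage = contribution ÷ (EBIT − I) = €1,899,596.40 ÷ €288,596.40 = 6.5822.
%ΔEPS = DCL × %ΔSales = 6.5822 × -7.2% = -47.4%.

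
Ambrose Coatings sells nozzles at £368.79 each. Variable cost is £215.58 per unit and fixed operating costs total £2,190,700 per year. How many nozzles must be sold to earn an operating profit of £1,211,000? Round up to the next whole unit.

22,203 nozzles

Each unit contributes £368.79 − £215.58 = £153.21.
Need Q such that Q × £153.21 − £2,190,700 = £1,211,000, i.e. Q = £3,401,700 / £153.21 = 22,202.86 → 22,203.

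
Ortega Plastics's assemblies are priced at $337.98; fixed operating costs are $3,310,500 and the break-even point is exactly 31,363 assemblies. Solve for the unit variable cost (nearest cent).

At break-even, FC = Q × (P − VC), so P − VC = $3,310,500 ÷ 31,363 = $105.5543.
Variable cost per unit = $337.98 − $105.5543 = $232.43.

$232.43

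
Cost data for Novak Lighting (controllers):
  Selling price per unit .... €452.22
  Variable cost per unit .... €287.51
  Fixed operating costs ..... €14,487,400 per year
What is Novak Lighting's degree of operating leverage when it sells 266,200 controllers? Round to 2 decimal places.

Total contribution margin = 266,200 × €164.71 = €43,845,802.00.
Operating income = contribution − fixed costs = €43,845,802.00 − €14,487,400 = €29,358,402.00.
DOL = contribution ÷ EBIT = €43,845,802.00 ÷ €29,358,402.00 = 1.4935.

1.49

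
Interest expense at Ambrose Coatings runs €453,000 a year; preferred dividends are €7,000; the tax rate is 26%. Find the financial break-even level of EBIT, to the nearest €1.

€462,459

Grossing the preferred dividend up to pre-tax terms: €7,000 / (1 − 0.26) = €9,459.46.
Financial break-even EBIT = interest + D_p ÷ (1 − t) = €453,000 + €9,459.46 = €462,459.46.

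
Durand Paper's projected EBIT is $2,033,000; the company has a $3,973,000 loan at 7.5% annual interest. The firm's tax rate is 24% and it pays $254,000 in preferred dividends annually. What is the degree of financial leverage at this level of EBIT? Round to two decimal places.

1.45

Annual interest charges come to $297,975.00.
Pre-tax preferred-dividend burden = $254,000 ÷ (1 − 0.24) = $334,210.53.
DFL = EBIT ÷ [EBIT − I − D_p/(1−t)] = $2,033,000 ÷ [$2,033,000 − $297,975.00 − $334,210.53] = $2,033,000 ÷ $1,400,814.47 = 1.4513.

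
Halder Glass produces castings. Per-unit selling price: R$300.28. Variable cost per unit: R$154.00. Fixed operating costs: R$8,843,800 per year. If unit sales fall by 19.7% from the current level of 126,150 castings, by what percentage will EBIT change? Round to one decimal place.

Contribution at this volume is 126,150 × R$146.28 = R$18,453,222.00.
EBIT = R$18,453,222.00 − R$8,843,800 = R$9,609,422.00.
Degree of operating leverage = R$18,453,222.00 / R$9,609,422.00 = 1.9203.
So EBIT moves 1.9203 × (-19.7%) = -37.8%.

-37.8%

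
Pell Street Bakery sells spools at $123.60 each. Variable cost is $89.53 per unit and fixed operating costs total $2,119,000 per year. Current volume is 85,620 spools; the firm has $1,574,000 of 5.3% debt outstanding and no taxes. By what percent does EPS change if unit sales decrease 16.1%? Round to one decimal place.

Total contribution margin = 85,620 × $34.07 = $2,917,073.40.
Operating income = contribution − fixed costs = $2,917,073.40 − $2,119,000 = $798,073.40.
After interest of $83,422.00, pre-tax earnings = $714,651.40.
Degree of combined leverage = contribution ÷ (EBIT − I) = $2,917,073.40 ÷ $714,651.40 = 4.0818.
%ΔEPS = DCL × %ΔSales = 4.0818 × -16.1% = -65.7%.

-65.7%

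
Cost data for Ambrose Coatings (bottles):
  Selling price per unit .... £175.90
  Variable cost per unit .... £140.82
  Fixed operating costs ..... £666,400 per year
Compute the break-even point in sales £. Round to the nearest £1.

£3,341,498

CM per unit = £175.90 − £140.82 = £35.08; CM ratio = £35.08 / £175.90 = 0.1994.
Break-even revenue = fixed costs × price ÷ CM = £666,400 × £175.90 ÷ £35.08 = £3,341,498.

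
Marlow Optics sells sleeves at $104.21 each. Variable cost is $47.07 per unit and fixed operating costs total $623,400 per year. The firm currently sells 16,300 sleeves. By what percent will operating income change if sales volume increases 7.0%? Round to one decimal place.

Total contribution margin = 16,300 × $57.14 = $931,382.00.
EBIT = $931,382.00 − $623,400 = $307,982.00.
So DOL = total CM / EBIT = $931,382.00 / $307,982.00 = 3.0241.
%ΔEBIT = DOL × %ΔSales = 3.0241 × +7.0% = +21.2%.

+21.2%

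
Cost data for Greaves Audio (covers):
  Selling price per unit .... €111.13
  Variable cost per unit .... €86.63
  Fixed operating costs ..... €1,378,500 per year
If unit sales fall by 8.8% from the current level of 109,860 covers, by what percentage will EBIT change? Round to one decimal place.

-18.0%

Total contribution margin = 109,860 × €24.50 = €2,691,570.00.
Operating income = contribution − fixed costs = €2,691,570.00 − €1,378,500 = €1,313,070.00.
Degree of operating leverage = €2,691,570.00 / €1,313,070.00 = 2.0498.
So EBIT moves 2.0498 × (-8.8%) = -18.0%.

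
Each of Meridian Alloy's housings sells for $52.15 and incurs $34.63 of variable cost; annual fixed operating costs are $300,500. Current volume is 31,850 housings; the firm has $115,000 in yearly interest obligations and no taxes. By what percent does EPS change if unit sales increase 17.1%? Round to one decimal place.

+67.0%

At 31,850 units, contribution = 31,850 × $17.52 = $558,012.00.
Subtracting fixed costs: EBIT = $558,012.00 − $300,500 = $257,512.00.
After interest of $115,000.00, pre-tax earnings = $142,512.00.
DCL = total CM / (EBIT − I) = $558,012.00 / $142,512.00 = 3.9155.
EPS therefore changes by 3.9155 × (+17.1%) = +67.0%.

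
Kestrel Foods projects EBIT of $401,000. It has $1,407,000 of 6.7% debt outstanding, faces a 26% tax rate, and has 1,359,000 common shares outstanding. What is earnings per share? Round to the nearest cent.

Pre-tax income = $401,000 − $94,269.00 = $306,731.00.
After tax at 26%: net income = $306,731.00 × 0.74 = $226,980.94.
Per share: $226,980.94 / 1,359,000 shares = $0.17.

$0.17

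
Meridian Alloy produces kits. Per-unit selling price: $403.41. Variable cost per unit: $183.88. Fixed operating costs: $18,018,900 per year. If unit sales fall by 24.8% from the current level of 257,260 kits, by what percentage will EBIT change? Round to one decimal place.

Contribution at this volume is 257,260 × $219.53 = $56,476,287.80.
Subtracting fixed costs: EBIT = $56,476,287.80 − $18,018,900 = $38,457,387.80.
So DOL = total CM / EBIT = $56,476,287.80 / $38,457,387.80 = 1.4685.
%ΔEBIT = DOL × %ΔSales = 1.4685 × -24.8% = -36.4%.

-36.4%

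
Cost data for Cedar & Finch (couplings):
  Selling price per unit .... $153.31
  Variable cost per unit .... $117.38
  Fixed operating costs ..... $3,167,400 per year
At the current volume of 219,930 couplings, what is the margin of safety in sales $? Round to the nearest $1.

$20,202,464

Each unit contributes $153.31 − $117.38 = $35.93. Break-even units = $3,167,400 ÷ $35.93 = 88,154.75; break-even revenue = 88,154.75 × $153.31 = $13,515,004.01.
Actual sales revenue = 219,930 × $153.31 = $33,717,468.30.
Margin of safety = $33,717,468.30 − $13,515,004.01 = $20,202,464.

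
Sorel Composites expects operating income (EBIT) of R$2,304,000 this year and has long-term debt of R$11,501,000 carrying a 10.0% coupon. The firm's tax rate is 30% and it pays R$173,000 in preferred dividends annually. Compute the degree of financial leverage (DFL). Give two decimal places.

Interest = R$1,150,100.00.
Pre-tax preferred-dividend burden = R$173,000 ÷ (1 − 0.30) = R$247,142.86.
DFL = EBIT ÷ [EBIT − I − D_p/(1−t)] = R$2,304,000 ÷ [R$2,304,000 − R$1,150,100.00 − R$247,142.86] = R$2,304,000 ÷ R$906,757.14 = 2.5409.

2.54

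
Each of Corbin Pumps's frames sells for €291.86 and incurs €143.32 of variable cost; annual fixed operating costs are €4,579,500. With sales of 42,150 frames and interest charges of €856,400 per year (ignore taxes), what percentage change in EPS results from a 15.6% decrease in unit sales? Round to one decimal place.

Total contribution margin = 42,150 × €148.54 = €6,260,961.00.
EBIT = €6,260,961.00 − €4,579,500 = €1,681,461.00.
Interest = €856,400.00, so EBIT − I = €825,061.00.
DCL = total CM / (EBIT − I) = €6,260,961.00 / €825,061.00 = 7.5885.
EPS therefore changes by 7.5885 × (-15.6%) = -118.4%.

-118.4%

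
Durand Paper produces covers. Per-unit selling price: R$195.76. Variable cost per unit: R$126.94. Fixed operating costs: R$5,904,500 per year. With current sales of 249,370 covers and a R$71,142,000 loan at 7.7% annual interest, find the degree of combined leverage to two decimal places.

2.97

Contribution at this volume is 249,370 × R$68.82 = R$17,161,643.40.
Subtracting fixed costs: EBIT = R$17,161,643.40 − R$5,904,500 = R$11,257,143.40. Interest = R$5,477,934.00, so EBIT − I = R$5,779,209.40.
Degree of total leverage = total CM / (EBIT − interest) = R$17,161,643.40 / R$5,779,209.40 = 2.9695.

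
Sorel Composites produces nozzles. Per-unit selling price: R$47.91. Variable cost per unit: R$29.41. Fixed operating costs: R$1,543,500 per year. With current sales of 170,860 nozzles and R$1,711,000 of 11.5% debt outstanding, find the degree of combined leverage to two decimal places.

2.22

Total contribution margin = 170,860 × R$18.50 = R$3,160,910.00.
EBIT = R$3,160,910.00 − R$1,543,500 = R$1,617,410.00. Interest = R$196,765.00, so EBIT − I = R$1,420,645.00.
DCL = contribution ÷ (EBIT − I) = R$3,160,910.00 ÷ R$1,420,645.00 = 2.2250.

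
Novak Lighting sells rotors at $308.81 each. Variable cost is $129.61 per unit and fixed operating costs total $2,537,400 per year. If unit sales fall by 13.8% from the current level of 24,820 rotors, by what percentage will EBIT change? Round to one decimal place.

-32.1%

Total contribution margin = 24,820 × $179.20 = $4,447,744.00.
Operating income = contribution − fixed costs = $4,447,744.00 − $2,537,400 = $1,910,344.00.
Degree of operating leverage = $4,447,744.00 / $1,910,344.00 = 2.3282.
Operating income changes by 2.3282 × -13.8% = -32.1%.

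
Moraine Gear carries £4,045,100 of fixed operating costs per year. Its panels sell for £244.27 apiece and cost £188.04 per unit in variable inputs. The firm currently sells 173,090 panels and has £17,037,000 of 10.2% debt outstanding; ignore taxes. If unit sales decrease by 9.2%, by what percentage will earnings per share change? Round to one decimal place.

-22.7%

Contribution at this volume is 173,090 × £56.23 = £9,732,850.70.
Subtracting fixed costs: EBIT = £9,732,850.70 − £4,045,100 = £5,687,750.70.
Interest = £1,737,774.00, so EBIT − I = £3,949,976.70.
Degree of combined leverage = contribution ÷ (EBIT − I) = £9,732,850.70 ÷ £3,949,976.70 = 2.4640.
%ΔEPS = DCL × %ΔSales = 2.4640 × -9.2% = -22.7%.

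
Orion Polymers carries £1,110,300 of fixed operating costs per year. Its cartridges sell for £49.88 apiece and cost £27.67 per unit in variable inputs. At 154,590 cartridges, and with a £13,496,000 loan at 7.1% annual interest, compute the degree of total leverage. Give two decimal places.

2.52

Total contribution margin = 154,590 × £22.21 = £3,433,443.90.
Subtracting fixed costs: EBIT = £3,433,443.90 − £1,110,300 = £2,323,143.90. Interest = £958,216.00.
DOL = £3,433,443.90 ÷ £2,323,143.90 = 1.4779; DFL = £2,323,143.90 ÷ £1,364,927.90 = 1.7020.
Combined leverage = 1.4779 × 1.7020 = 2.5154.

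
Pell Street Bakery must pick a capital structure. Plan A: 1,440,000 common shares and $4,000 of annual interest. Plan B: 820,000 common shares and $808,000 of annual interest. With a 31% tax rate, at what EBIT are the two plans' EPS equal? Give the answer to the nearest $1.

Set EPS_A = EPS_B: (EBIT − $4,000)(1 − 0.31) ÷ 1,440,000 = (EBIT − $808,000)(1 − 0.31) ÷ 820,000.
Cancelling (1 − t) and cross-multiplying: 820,000·(EBIT − 4,000) = 1,440,000·(EBIT − 808,000).
EBIT × (1,440,000 − 820,000) = 808,000 × 1,440,000 − 4,000 × 820,000 = 1,160,240,000,000, so EBIT = 1,160,240,000,000 ÷ 620,000 = 1,871,354.84.

$1,871,355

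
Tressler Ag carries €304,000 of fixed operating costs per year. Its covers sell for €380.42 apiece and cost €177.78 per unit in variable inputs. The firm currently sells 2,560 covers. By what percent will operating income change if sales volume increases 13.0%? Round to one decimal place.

Total contribution margin = 2,560 × €202.64 = €518,758.40.
Operating income = contribution − fixed costs = €518,758.40 − €304,000 = €214,758.40.
Degree of operating leverage = €518,758.40 / €214,758.40 = 2.4155.
%ΔEBIT = DOL × %ΔSales = 2.4155 × +13.0% = +31.4%.

+31.4%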